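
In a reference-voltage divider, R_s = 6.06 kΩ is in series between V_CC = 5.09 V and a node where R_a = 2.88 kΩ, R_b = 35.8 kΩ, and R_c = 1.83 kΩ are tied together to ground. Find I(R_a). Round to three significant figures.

Combine the parallel branches: R_p = (1/2.88 + 1/35.8 + 1/1.83)⁻¹ = 1.085 kΩ.
V_A = 5.09 × 1.085/7.145 = 0.7730 V.
I(R_a) = V_A / R_a = 0.7730/2.88 = 0.2684 mA.

I ≈ 0.268 mA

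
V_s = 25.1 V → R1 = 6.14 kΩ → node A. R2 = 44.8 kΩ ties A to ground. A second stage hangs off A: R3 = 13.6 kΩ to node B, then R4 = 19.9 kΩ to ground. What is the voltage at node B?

V_B ≈ 11.3 V

Looking into the second stage from A: R3 + R4 = 33.50 kΩ appears in parallel with R2.
R2 ‖ (R3+R4) = 19.17 kΩ.
First divider: V_A = V_s · 19.17/(6.14 + 19.17) = 19.01 V.
V_B = V_A × 0.5940 = 11.29 V.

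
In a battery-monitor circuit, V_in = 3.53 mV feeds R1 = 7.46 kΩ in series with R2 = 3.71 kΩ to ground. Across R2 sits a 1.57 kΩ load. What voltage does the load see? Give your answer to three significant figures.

V_out ≈ 0.455 mV

R2 ‖ R_L = (3.71 × 1.57)/(3.71 + 1.57) = 1.103 kΩ.
Then V_out = V_in · R2'/(R1 + R2') = 3.53 × 1.103/8.563 = 0.4548 mV.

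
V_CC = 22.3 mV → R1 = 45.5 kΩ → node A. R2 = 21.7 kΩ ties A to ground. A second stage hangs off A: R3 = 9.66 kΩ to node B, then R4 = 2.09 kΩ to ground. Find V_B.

Looking into the second stage from A: R3 + R4 = 11.75 kΩ appears in parallel with R2.
R2 ‖ (R3+R4) = 7.623 kΩ.
First divider: V_A = V_CC · 7.623/(45.5 + 7.623) = 3.200 mV.
Stage 2 is unloaded, so V_B = V_A · R4/(R3+R4) = 3.200 × 2.09/11.75 = 0.5692 mV.

V_B ≈ 0.569 mV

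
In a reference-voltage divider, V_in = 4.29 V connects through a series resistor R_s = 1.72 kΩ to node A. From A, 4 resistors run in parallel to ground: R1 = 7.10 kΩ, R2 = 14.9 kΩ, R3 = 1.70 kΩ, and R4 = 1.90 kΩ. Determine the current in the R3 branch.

I ≈ 0.771 mA

Combine the parallel branches: R_p = (1/7.10 + 1/14.9 + 1/1.70 + 1/1.90)⁻¹ = 0.7561 kΩ.
Node voltage V_A = V_in · R_p/(R_s + R_p) = 4.29 × 0.3054 = 1.310 V.
I(R3) = V_A / R3 = 1.310/1.70 = 0.7706 mA.
(Check via current divider: I_total = 1.733 mA; share G_k/ΣG = 0.4448 → same result.)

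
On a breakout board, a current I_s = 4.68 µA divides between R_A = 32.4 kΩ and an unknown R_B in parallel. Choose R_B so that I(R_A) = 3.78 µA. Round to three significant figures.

R_B ≈ 136 kΩ

Two-branch current divider: I_A = I_s · R_B/(R_A + R_B).
With f = 0.8077, R_B = R_A · f/(1−f) = 32.4 × 4.200 = 136.1 kΩ.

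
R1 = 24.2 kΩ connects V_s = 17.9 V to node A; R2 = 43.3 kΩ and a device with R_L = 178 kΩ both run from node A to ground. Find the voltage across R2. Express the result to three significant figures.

R2 ‖ R_L = (43.3 × 178)/(43.3 + 178) = 34.83 kΩ.
Now apply the divider: V_out = 17.9 × 0.5900 = 10.56 V.

V_out ≈ 10.6 V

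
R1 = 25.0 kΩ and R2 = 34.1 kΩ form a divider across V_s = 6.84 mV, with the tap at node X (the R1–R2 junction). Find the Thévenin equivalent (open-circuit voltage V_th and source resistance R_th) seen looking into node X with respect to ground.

With X open, the divider is unloaded: V_th = 6.84 × 34.1/59.10 = 3.947 mV.
With V_s suppressed (replaced by a short), R_th = R1 ‖ R2 = (25.00 × 34.1)/(25.00 + 34.1) = 14.42 kΩ.

V_th ≈ 3.95 mV, R_th ≈ 14.4 kΩ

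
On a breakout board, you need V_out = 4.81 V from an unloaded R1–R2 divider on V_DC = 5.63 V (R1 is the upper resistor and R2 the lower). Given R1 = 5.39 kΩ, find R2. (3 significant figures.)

R2 ≈ 31.6 kΩ

The divider ratio is R2/(R1+R2) = 4.81/5.63 = 0.8544.
Rearranging, R2 = R1·k/(1−k) = 5.39 × 5.866 = 31.62 kΩ.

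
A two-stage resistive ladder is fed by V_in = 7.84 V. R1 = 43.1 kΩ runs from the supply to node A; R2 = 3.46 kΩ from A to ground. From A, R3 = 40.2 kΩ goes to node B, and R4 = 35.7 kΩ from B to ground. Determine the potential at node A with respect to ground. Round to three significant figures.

V_A ≈ 0.559 V

The second stage (R3 + R4 = 75.90 kΩ) loads node A in parallel with R2.
Effective lower resistance at A: R2 ‖ 75.90 = 3.309 kΩ.
So V_A = 7.84 × 0.07130 = 0.5590 V.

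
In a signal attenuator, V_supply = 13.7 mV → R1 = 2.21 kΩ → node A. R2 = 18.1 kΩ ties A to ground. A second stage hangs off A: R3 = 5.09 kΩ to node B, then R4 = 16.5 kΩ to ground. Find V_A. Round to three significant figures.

V_A ≈ 11.2 mV

Node A sees R2 in parallel with the series input of stage 2, R3 + R4 = 21.59 kΩ.
Effective lower resistance at A: R2 ‖ 21.59 = 9.846 kΩ.
First divider: V_A = V_supply · 9.846/(2.21 + 9.846) = 11.19 mV.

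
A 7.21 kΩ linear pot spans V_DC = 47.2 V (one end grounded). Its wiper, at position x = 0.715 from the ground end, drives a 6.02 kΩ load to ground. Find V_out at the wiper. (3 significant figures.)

The pot divides into 2.055 kΩ above the wiper and 5.155 kΩ below.
Lower segment in parallel with the load: 5.155 ‖ 6.02 = 2.777 kΩ.
V_out = 47.2 × 2.777/(2.055 + 2.777) = 27.13 V.

V_out ≈ 27.1 V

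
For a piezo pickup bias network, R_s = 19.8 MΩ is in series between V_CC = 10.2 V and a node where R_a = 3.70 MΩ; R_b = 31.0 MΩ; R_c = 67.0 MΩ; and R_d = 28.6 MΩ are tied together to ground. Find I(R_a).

I ≈ 0.346 µA

Parallel bank: R_p = 1/(1/3.70 + 1/31.0 + 1/67.0 + 1/28.6) = 2.838 MΩ.
Node voltage V_A = V_CC · R_p/(R_s + R_p) = 10.2 × 0.1253 = 1.279 V.
Branch current I = V_A/R_a = 1.279/3.70 = 0.3455 µA.
(Equivalently: I_total = 0.4506 µA, then current-divider fraction G_k/ΣG = 0.7669.)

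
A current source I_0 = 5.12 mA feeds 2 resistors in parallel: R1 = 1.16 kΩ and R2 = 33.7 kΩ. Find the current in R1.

I ≈ 4.95 mA

With just two branches, the current splits inversely with resistance.
So I = 5.12 × 33.7/34.86 = 4.950 mA.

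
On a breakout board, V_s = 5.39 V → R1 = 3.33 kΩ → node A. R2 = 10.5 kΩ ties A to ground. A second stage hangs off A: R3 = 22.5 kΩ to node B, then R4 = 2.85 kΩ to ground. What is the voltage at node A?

Node A sees R2 in parallel with the series input of stage 2, R3 + R4 = 25.35 kΩ.
Effective lower resistance at A: R2 ‖ 25.35 = 7.425 kΩ.
So V_A = 5.39 × 0.6904 = 3.721 V.

V_A ≈ 3.72 V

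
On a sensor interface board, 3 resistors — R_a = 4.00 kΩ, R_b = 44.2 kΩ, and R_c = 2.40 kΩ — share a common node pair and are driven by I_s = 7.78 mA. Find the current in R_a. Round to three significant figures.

I ≈ 2.82 mA

Total conductance ΣG = 1/4.00 + 1/44.2 + 1/2.40 = 0.6893 (units of 1/kΩ).
By the current-divider rule, I = I_s · G_k/ΣG = 7.78 × 0.3627 = 2.822 mA.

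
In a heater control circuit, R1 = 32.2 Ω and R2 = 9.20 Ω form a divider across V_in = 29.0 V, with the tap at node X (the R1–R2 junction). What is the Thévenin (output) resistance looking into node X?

R_th ≈ 7.16 Ω

Looking into X with the source shorted: R_th = R1·R2/(R1+R2) = 32.20 × 9.20/41.40 = 7.156 Ω.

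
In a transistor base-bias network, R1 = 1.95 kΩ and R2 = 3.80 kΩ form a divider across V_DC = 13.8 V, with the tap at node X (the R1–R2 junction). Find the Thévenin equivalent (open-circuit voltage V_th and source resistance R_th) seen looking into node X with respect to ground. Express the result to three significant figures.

V_th ≈ 9.12 V, R_th ≈ 1.29 kΩ

V_th is the unloaded tap voltage: V_DC · R2/(R1+R2) = 13.8 × 0.6609 = 9.120 V.
Zeroing V_DC shorts the top of R1 to ground, so R_th = R1 ‖ R2 = 1.289 kΩ.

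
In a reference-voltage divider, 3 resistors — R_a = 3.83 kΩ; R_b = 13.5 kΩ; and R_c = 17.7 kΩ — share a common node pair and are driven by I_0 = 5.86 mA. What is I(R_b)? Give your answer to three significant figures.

Conductances: ΣG = 1/3.83 + 1/13.5 + 1/17.7 = 0.3917 (1/kΩ).
Current divider: I(R_b) = I_0 · G_k/ΣG = 5.86 × (0.07407/0.3917) = 5.86 × 0.1891 = 1.108 mA.

I ≈ 1.11 mA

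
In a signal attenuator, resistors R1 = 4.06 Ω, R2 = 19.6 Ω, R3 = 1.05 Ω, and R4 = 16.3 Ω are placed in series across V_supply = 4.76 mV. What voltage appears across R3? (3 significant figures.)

V ≈ 0.122 mV

Total series resistance ΣR = 4.06 + 19.6 + 1.05 + 16.3 = 41.01 Ω.
V = V_supply · R/ΣR = 4.76 × 0.02560 = 0.1219 mV.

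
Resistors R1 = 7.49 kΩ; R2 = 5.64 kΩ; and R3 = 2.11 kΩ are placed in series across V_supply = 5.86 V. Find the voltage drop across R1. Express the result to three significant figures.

V ≈ 2.88 V

Total series resistance ΣR = 7.49 + 5.64 + 2.11 = 15.24 kΩ.
Voltage divider: V = V_supply · (7.490 / 15.24) = 5.86 × 0.4915 = 2.880 V.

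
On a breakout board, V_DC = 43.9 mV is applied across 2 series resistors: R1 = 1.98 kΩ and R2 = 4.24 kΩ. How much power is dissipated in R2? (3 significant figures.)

P ≈ 211 nW

Series current I = V_DC/ΣR = 43.9/6.220 = 7.058 µA.
V(R2) = I·R = 29.93 mV; P = V·I = 29.93 × 7.058 = 211.2 nW.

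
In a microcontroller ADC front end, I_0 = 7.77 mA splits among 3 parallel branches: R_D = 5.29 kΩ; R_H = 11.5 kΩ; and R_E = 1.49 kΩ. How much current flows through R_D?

I ≈ 1.55 mA

Conductances: ΣG = 1/5.29 + 1/11.5 + 1/1.49 = 0.9471 (1/kΩ).
By the current-divider rule, I = I_0 · G_k/ΣG = 7.77 × 0.1996 = 1.551 mA.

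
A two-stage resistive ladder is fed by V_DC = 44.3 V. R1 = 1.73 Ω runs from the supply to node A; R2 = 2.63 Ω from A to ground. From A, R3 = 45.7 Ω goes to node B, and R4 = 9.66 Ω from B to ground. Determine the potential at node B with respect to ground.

V_B ≈ 4.58 V

Looking into the second stage from A: R3 + R4 = 55.36 Ω appears in parallel with R2.
Effective lower resistance at A: R2 ‖ 55.36 = 2.511 Ω.
So V_A = 44.3 × 0.5921 = 26.23 V.
Then the unloaded second divider: V_B = V_A × R4/(R3+R4) = 26.23 × 0.1745 = 4.577 V.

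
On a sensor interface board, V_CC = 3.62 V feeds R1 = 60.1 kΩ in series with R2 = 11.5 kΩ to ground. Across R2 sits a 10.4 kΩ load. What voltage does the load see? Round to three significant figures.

V_out ≈ 0.302 V

The load sits in parallel with R2, giving an effective lower resistance R2' = R2·R_L/(R2+R_L) = 5.461 kΩ.
Now apply the divider: V_out = 3.62 × 0.08330 = 0.3015 V.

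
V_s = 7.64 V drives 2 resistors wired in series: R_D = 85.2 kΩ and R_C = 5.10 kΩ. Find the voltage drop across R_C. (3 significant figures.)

V ≈ 0.431 V

ΣR = 85.2 + 5.10 = 90.30 kΩ.
V = V_s · R/ΣR = 7.64 × 0.05648 = 0.4315 V.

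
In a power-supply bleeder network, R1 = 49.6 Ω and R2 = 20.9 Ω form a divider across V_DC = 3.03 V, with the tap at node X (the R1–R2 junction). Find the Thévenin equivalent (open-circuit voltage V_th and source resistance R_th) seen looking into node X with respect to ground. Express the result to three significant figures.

V_th ≈ 0.898 V, R_th ≈ 14.7 Ω

With X open, the divider is unloaded: V_th = 3.03 × 20.9/70.50 = 0.8983 V.
Looking into X with the source shorted: R_th = R1·R2/(R1+R2) = 49.60 × 20.9/70.50 = 14.70 Ω.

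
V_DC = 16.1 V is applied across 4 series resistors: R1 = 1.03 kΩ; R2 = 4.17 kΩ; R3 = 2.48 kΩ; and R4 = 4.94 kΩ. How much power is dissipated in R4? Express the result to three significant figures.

P ≈ 8.04 mW

ΣR = 12.62 kΩ → I = 16.1/12.62 = 1.276 mA.
V(R4) = I·R = 6.302 V; P = V·I = 6.302 × 1.276 = 8.040 mW.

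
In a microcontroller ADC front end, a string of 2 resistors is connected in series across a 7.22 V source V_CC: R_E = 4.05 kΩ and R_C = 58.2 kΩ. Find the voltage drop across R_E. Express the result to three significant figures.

Total series resistance ΣR = 4.05 + 58.2 = 62.25 kΩ.
V = V_CC · R/ΣR = 7.22 × 0.06506 = 0.4697 V.

V ≈ 0.470 V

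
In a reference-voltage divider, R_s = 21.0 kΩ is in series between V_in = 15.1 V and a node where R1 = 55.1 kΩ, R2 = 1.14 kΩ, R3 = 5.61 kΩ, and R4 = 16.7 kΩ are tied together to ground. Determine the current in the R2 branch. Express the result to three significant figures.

I ≈ 0.534 mA

Combine the parallel branches: R_p = (1/55.1 + 1/1.14 + 1/5.61 + 1/16.7)⁻¹ = 0.8822 kΩ.
V_A by voltage divider: V_A = 15.1 × 0.8822/(21.0 + 0.8822) = 0.6088 V.
I(R2) = V_A / R2 = 0.6088/1.14 = 0.5340 mA.
(Equivalently: I_total = 0.6901 mA, then current-divider fraction G_k/ΣG = 0.7739.)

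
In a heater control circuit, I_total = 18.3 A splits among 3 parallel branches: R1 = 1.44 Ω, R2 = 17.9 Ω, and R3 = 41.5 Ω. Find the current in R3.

Total conductance ΣG = 1/1.44 + 1/17.9 + 1/41.5 = 0.7744 (units of 1/Ω).
R3 takes the fraction G_k/ΣG = 0.02410/0.7744 = 0.03112, so I = 18.3 × 0.03112 = 0.5694 A.

I ≈ 0.569 A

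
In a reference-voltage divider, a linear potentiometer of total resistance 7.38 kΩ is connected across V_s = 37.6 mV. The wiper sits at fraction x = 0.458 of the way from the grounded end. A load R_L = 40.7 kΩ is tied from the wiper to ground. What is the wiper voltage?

Lower segment x·R_p = 3.380 kΩ; upper segment (1−x)·R_p = 4.000 kΩ.
R_L loads the lower segment: effective lower R = 3.121 kΩ.
Then V_out = V_s · 3.121/(4.000 + 3.121) = 16.48 mV.

V_out ≈ 16.5 mV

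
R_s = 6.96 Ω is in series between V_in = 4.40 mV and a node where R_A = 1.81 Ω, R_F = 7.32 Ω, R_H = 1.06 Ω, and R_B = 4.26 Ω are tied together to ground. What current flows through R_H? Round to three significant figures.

Combine the parallel branches: R_p = (1/1.81 + 1/7.32 + 1/1.06 + 1/4.26)⁻¹ = 0.5356 Ω.
V_A by voltage divider: V_A = 4.40 × 0.5356/(6.96 + 0.5356) = 0.3144 mV.
Branch current I = V_A/R_H = 0.3144/1.06 = 0.2966 mA.
(Check via current divider: I_total = 0.5870 mA; share G_k/ΣG = 0.5052 → same result.)

I ≈ 0.297 mA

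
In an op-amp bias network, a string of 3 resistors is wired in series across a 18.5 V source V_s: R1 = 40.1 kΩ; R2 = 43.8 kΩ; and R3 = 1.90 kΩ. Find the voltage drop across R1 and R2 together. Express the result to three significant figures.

Total series resistance ΣR = 40.1 + 43.8 + 1.90 = 85.80 kΩ.
R_{R1..R2} = 40.1 + 43.8 = 83.90 kΩ.
By the voltage-divider rule, V = 18.5 × 83.90/85.80 = 18.09 V.

V ≈ 18.1 V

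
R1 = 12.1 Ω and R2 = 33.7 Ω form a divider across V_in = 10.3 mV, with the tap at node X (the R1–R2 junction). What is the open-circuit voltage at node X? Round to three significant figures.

With X open, the divider is unloaded: V_th = 10.3 × 33.7/45.80 = 7.579 mV.

V_th ≈ 7.58 mV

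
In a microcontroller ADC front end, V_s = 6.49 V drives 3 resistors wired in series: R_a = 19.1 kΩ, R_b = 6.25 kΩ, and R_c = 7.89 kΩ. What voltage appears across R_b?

V ≈ 1.22 V

Series total: ΣR = 19.1 + 6.25 + 7.89 = 33.24 kΩ.
Voltage divider: V = V_s · (6.250 / 33.24) = 6.49 × 0.1880 = 1.220 V.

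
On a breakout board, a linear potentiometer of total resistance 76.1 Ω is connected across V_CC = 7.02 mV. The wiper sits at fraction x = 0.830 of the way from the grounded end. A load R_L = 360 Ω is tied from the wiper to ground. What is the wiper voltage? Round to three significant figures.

Split the track: R_lower = x·R_p = 63.16 Ω, R_upper = (1−x)·R_p = 12.94 Ω.
(x·R_p) ‖ R_L = 53.74 Ω.
V_out = 7.02 × 53.74/(12.94 + 53.74) = 5.658 mV.

V_out ≈ 5.66 mV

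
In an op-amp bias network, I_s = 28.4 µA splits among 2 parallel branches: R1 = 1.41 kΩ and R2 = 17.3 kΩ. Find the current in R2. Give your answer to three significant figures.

With just two branches, the current splits inversely with resistance.
So I = 28.4 × 1.41/18.71 = 2.140 µA.

I ≈ 2.14 µA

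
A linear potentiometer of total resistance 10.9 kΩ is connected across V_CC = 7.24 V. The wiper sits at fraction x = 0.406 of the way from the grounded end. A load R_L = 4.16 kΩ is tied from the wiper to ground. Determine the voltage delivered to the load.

Lower segment x·R_p = 4.425 kΩ; upper segment (1−x)·R_p = 6.475 kΩ.
R_L loads the lower segment: effective lower R = 2.144 kΩ.
Loaded-divider output: V_out = 7.24 × 0.2488 = 1.801 V.
(Unloaded: V_out = x·V_CC = 2.94 V.)

V_out ≈ 1.80 V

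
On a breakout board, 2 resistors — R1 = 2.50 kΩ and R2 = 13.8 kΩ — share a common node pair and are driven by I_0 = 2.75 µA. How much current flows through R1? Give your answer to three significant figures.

Two-branch current divider: I_k = I_0 · R_other/(R_1 + R_2).
So I = 2.75 × 13.8/16.30 = 2.328 µA.

I ≈ 2.33 µA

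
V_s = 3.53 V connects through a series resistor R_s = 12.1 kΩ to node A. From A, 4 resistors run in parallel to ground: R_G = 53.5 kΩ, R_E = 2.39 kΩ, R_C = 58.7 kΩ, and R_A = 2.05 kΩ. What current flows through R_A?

Equivalent of the parallel group: R_p = 1.062 kΩ.
Node voltage V_A = V_s · R_p/(R_s + R_p) = 3.53 × 0.08066 = 0.2847 V.
I(R_A) = V_A / R_A = 0.2847/2.05 = 0.1389 mA.
(Check via current divider: I_total = 0.2682 mA; share G_k/ΣG = 0.5179 → same result.)

I ≈ 0.139 mA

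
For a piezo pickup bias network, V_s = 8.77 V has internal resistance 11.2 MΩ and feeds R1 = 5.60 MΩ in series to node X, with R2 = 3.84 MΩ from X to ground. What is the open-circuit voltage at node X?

R1' = 11.2 + 5.60 = 16.80 MΩ (source resistance + R1).
With X open, the divider is unloaded: V_th = 8.77 × 3.84/20.64 = 1.632 V.

V_th ≈ 1.63 V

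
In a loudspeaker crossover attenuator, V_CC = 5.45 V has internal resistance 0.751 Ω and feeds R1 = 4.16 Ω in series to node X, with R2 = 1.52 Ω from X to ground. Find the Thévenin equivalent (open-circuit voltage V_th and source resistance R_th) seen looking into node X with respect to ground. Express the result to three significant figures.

R1' = 0.751 + 4.16 = 4.911 Ω (source resistance + R1).
With X open, the divider is unloaded: V_th = 5.45 × 1.52/6.431 = 1.288 V.
Looking into X with the source shorted: R_th = R1'·R2/(R1'+R2) = 4.911 × 1.52/6.431 = 1.161 Ω.

V_th ≈ 1.29 V, R_th ≈ 1.16 Ω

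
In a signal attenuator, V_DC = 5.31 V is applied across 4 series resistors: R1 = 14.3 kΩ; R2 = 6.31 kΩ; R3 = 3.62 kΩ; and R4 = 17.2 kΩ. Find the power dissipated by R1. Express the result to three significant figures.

P ≈ 0.235 mW

The common current is I = 5.31/41.43 = 0.1282 mA.
V(R1) = I·R = 1.833 V; P = V·I = 1.833 × 0.1282 = 0.2349 mW.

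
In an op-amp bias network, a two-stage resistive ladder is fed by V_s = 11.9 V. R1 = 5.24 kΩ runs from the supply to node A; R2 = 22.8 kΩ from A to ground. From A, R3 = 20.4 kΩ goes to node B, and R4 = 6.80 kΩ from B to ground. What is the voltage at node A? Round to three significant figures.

Looking into the second stage from A: R3 + R4 = 27.20 kΩ appears in parallel with R2.
Effective lower resistance at A: R2 ‖ 27.20 = 12.40 kΩ.
So V_A = 11.9 × 0.7030 = 8.366 V.

V_A ≈ 8.37 V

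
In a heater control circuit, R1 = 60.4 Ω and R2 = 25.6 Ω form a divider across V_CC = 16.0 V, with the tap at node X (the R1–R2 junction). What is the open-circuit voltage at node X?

V_th is the unloaded tap voltage: V_CC · R2/(R1+R2) = 16.0 × 0.2977 = 4.763 V.

V_th ≈ 4.76 V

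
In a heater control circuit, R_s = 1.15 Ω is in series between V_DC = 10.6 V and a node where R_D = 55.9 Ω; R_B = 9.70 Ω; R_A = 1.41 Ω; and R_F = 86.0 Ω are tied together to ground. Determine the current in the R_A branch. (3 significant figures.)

Equivalent of the parallel group: R_p = 1.188 Ω.
V_A by voltage divider: V_A = 10.6 × 1.188/(1.15 + 1.188) = 5.386 V.
I(R_A) = V_A / R_A = 5.386/1.41 = 3.820 A.

I ≈ 3.82 A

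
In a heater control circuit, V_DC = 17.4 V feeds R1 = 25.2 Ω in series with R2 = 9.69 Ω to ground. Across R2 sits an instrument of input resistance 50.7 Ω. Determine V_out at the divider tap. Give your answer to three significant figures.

The load sits in parallel with R2, giving an effective lower resistance R2' = R2·R_L/(R2+R_L) = 8.135 Ω.
Voltage divider with the loaded lower leg: V_out = 17.4 × 8.135/(25.2 + 8.135) = 17.4 × 0.2440 = 4.246 V.
(Unloaded it would be 4.83 V; the load pulls it down.)

V_out ≈ 4.25 V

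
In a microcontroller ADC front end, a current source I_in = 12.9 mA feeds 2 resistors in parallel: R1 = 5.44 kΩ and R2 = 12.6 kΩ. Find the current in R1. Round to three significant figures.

I ≈ 9.01 mA

With just two branches, the current splits inversely with resistance.
So I = 12.9 × 12.6/18.04 = 9.010 mA.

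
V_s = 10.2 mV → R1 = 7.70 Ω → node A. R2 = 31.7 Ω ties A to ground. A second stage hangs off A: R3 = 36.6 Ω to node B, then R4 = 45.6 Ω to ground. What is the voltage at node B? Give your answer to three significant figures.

V_B ≈ 4.23 mV

Looking into the second stage from A: R3 + R4 = 82.20 Ω appears in parallel with R2.
Effective lower resistance at A: R2 ‖ 82.20 = 22.88 Ω.
So V_A = 10.2 × 0.7482 = 7.631 mV.
Stage 2 is unloaded, so V_B = V_A · R4/(R3+R4) = 7.631 × 45.6/82.20 = 4.233 mV.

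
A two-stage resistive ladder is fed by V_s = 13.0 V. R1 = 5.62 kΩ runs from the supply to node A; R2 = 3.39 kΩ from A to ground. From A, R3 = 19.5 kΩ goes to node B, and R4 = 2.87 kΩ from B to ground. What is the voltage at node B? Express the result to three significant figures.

V_B ≈ 0.573 V

The second stage (R3 + R4 = 22.37 kΩ) loads node A in parallel with R2.
R2 ‖ (R3+R4) = 2.944 kΩ.
V_A = 13.0 × 2.944/(5.62 + 2.944) = 4.469 V.
Then the unloaded second divider: V_B = V_A × R4/(R3+R4) = 4.469 × 0.1283 = 0.5733 V.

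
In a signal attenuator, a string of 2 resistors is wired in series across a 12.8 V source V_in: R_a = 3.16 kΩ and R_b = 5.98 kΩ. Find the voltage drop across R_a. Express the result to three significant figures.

Total series resistance ΣR = 3.16 + 5.98 = 9.140 kΩ.
Voltage divider: V = V_in · (3.160 / 9.140) = 12.8 × 0.3457 = 4.425 V.

V ≈ 4.43 V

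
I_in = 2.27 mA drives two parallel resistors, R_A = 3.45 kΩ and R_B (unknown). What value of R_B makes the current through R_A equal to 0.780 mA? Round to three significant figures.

R_B ≈ 1.81 kΩ

The fraction through R_A equals R_B/(R_A+R_B).
0.780/2.27 = R_B/(R_A + R_B) → R_B = R_A · (0.3436)/(1 − 0.3436) = 3.45 × 0.5235 = 1.806 kΩ.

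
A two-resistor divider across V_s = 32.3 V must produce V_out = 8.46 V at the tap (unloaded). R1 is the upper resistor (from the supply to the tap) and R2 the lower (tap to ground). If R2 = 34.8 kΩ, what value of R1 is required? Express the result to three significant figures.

R1 ≈ 98.1 kΩ

V_out/V_s = R2/(R1+R2) = 0.2619.
Rearranging, R1 = R2·(1−k)/k = 34.8 × 2.818 = 98.07 kΩ.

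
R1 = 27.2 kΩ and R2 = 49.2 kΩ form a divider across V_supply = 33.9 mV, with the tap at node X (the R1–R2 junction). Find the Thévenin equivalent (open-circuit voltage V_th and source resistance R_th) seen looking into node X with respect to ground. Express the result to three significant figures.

Open-circuit (no load on X): V_th = V_supply · R2/(R1 + R2) = 33.9 × 49.2/(27.20 + 49.2) = 21.83 mV.
Looking into X with the source shorted: R_th = R1·R2/(R1+R2) = 27.20 × 49.2/76.40 = 17.52 kΩ.

V_th ≈ 21.8 mV, R_th ≈ 17.5 kΩ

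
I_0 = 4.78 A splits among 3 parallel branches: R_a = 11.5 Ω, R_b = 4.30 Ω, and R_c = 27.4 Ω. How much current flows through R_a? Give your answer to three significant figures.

I ≈ 1.17 A

Total conductance ΣG = 1/11.5 + 1/4.30 + 1/27.4 = 0.3560 (units of 1/Ω).
Current divider: I(R_a) = I_0 · G_k/ΣG = 4.78 × (0.08696/0.3560) = 4.78 × 0.2443 = 1.168 A.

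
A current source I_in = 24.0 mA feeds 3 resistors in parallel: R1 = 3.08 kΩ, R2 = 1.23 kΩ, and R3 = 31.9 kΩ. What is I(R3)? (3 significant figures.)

Conductances: ΣG = 1/3.08 + 1/1.23 + 1/31.9 = 1.169 (1/kΩ).
R3 takes the fraction G_k/ΣG = 0.03135/1.169 = 0.02682, so I = 24.0 × 0.02682 = 0.6436 mA.

I ≈ 0.644 mA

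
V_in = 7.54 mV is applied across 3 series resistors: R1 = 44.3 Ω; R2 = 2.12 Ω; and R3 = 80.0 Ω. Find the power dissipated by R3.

Series current I = V_in/ΣR = 7.54/126.4 = 0.05964 mA.
V(R3) = I·R = 4.771 mV; P = V·I = 4.771 × 0.05964 = 0.2846 µW.

P ≈ 0.285 µW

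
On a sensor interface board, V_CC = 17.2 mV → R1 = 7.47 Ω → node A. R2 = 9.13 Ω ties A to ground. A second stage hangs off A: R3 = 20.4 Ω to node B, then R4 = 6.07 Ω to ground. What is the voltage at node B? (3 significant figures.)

The second stage (R3 + R4 = 26.47 Ω) loads node A in parallel with R2.
R2 ‖ (R3+R4) = 6.789 Ω.
V_A = 17.2 × 6.789/(7.47 + 6.789) = 8.189 mV.
Then the unloaded second divider: V_B = V_A × R4/(R3+R4) = 8.189 × 0.2293 = 1.878 mV.

V_B ≈ 1.88 mV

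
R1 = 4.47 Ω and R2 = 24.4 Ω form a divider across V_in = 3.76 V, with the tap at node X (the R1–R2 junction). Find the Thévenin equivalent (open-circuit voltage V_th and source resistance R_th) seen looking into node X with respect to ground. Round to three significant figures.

With X open, the divider is unloaded: V_th = 3.76 × 24.4/28.87 = 3.178 V.
With V_in suppressed (replaced by a short), R_th = R1 ‖ R2 = (4.470 × 24.4)/(4.470 + 24.4) = 3.778 Ω.

V_th ≈ 3.18 V, R_th ≈ 3.78 Ω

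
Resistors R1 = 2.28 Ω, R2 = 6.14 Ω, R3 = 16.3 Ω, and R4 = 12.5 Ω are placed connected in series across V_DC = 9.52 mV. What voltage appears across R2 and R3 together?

Total series resistance ΣR = 2.28 + 6.14 + 16.3 + 12.5 = 37.22 Ω.
R_{R2..R3} = 6.14 + 16.3 = 22.44 Ω.
By the voltage-divider rule, V = 9.52 × 22.44/37.22 = 5.740 mV.

V ≈ 5.74 mV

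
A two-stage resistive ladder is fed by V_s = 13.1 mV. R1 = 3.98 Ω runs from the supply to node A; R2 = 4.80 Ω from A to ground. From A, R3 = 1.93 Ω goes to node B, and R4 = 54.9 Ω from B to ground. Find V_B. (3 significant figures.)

V_B ≈ 6.66 mV

Node A sees R2 in parallel with the series input of stage 2, R3 + R4 = 56.83 Ω.
Effective lower resistance at A: R2 ‖ 56.83 = 4.426 Ω.
First divider: V_A = V_s · 4.426/(3.98 + 4.426) = 6.898 mV.
Then the unloaded second divider: V_B = V_A × R4/(R3+R4) = 6.898 × 0.9660 = 6.663 mV.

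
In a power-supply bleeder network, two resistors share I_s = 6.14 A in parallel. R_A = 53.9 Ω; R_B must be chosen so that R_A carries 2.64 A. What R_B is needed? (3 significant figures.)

The fraction through R_A equals R_B/(R_A+R_B).
2.64/6.14 = R_B/(R_A + R_B) → R_B = R_A · (0.4300)/(1 − 0.4300) = 53.9 × 0.7543 = 40.66 Ω.

R_B ≈ 40.7 Ω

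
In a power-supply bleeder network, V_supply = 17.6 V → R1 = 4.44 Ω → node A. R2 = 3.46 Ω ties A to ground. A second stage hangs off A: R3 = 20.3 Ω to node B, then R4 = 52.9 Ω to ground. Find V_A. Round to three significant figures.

V_A ≈ 7.51 V

Node A sees R2 in parallel with the series input of stage 2, R3 + R4 = 73.20 Ω.
Effective lower resistance at A: R2 ‖ 73.20 = 3.304 Ω.
V_A = 17.6 × 3.304/(4.44 + 3.304) = 7.509 V.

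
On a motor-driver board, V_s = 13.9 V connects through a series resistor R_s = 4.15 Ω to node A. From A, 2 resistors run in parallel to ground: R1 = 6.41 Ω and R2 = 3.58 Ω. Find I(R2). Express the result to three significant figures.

I ≈ 1.38 A

Equivalent of the parallel group: R_p = 2.297 Ω.
V_A = 13.9 × 2.297/6.447 = 4.953 V.
I(R2) = V_A / R2 = 4.953/3.58 = 1.383 A.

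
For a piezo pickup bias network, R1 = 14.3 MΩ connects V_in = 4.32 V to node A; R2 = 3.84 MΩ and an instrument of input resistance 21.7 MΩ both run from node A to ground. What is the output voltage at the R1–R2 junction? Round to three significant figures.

R2 ‖ R_L = (3.84 × 21.7)/(3.84 + 21.7) = 3.263 MΩ.
Now apply the divider: V_out = 4.32 × 0.1858 = 0.8025 V.
(Unloaded it would be 0.914 V; the load pulls it down.)

V_out ≈ 0.803 V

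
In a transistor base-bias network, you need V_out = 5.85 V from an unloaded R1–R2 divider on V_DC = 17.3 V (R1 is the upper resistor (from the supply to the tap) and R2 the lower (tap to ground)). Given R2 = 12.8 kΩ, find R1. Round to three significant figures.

The divider ratio is R2/(R1+R2) = 5.85/17.3 = 0.3382.
Rearranging, R1 = R2·(1−k)/k = 12.8 × 1.957 = 25.05 kΩ.

R1 ≈ 25.1 kΩ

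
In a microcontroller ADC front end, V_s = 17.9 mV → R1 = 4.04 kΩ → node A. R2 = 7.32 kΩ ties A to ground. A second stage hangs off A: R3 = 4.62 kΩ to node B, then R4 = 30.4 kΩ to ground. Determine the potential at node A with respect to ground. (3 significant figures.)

V_A ≈ 10.7 mV

Looking into the second stage from A: R3 + R4 = 35.02 kΩ appears in parallel with R2.
R2 ‖ (R3+R4) = 6.054 kΩ.
V_A = 17.9 × 6.054/(4.04 + 6.054) = 10.74 mV.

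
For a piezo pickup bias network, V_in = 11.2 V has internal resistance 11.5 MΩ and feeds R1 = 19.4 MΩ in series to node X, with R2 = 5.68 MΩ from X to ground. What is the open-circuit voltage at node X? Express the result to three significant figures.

R1' = 11.5 + 19.4 = 30.90 MΩ (source resistance + R1).
V_th is the unloaded tap voltage: V_in · R2/(R1'+R2) = 11.2 × 0.1553 = 1.739 V.

V_th ≈ 1.74 V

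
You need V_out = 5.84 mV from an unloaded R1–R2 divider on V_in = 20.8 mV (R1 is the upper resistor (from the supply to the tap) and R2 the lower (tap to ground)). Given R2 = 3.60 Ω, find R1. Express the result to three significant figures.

R1 ≈ 9.22 Ω

The divider ratio is R2/(R1+R2) = 5.84/20.8 = 0.2808.
So R1 = R2 · (V_in/V_out − 1) = 3.60 × (20.8/5.84 − 1) = 3.60 × 2.562 = 9.222 Ω.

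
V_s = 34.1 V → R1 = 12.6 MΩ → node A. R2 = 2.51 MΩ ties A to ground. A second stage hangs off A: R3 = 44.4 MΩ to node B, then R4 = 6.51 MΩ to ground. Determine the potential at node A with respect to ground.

V_A ≈ 5.44 V

Looking into the second stage from A: R3 + R4 = 50.91 MΩ appears in parallel with R2.
R2 ‖ (R3+R4) = 2.392 MΩ.
So V_A = 34.1 × 0.1596 = 5.441 V.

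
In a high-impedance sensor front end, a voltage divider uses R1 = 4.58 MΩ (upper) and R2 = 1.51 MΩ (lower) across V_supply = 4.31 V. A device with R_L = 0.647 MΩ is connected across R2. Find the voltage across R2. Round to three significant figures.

V_out ≈ 0.388 V

The load sits in parallel with R2, giving an effective lower resistance R2' = R2·R_L/(R2+R_L) = 0.4529 MΩ.
Now apply the divider: V_out = 4.31 × 0.08999 = 0.3879 V.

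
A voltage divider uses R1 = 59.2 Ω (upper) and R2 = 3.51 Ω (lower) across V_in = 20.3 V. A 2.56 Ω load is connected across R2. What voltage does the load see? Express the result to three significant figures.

R2 ‖ R_L = (3.51 × 2.56)/(3.51 + 2.56) = 1.480 Ω.
Voltage divider with the loaded lower leg: V_out = 20.3 × 1.480/(59.2 + 1.480) = 20.3 × 0.02440 = 0.4952 V.
(Unloaded it would be 1.14 V; the load pulls it down.)

V_out ≈ 0.495 V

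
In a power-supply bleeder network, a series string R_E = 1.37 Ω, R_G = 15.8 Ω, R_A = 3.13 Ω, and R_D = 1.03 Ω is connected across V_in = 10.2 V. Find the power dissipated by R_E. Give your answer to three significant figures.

The common current is I = 10.2/21.33 = 0.4782 A.
P = I²R = 0.2287 × 1.37 = 0.3133 W.

P ≈ 0.313 W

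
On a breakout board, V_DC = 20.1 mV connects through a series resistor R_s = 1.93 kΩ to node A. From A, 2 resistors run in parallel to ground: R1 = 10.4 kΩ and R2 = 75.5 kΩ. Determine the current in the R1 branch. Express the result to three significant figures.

I ≈ 1.60 µA

Combine the parallel branches: R_p = (1/10.4 + 1/75.5)⁻¹ = 9.141 kΩ.
V_A = 20.1 × 9.141/11.07 = 16.60 mV.
Branch current I = V_A/R1 = 16.60/10.4 = 1.596 µA.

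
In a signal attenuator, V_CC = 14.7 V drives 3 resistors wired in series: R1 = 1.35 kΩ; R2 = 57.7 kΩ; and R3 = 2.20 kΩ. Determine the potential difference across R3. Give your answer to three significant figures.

V ≈ 0.528 V

ΣR = 1.35 + 57.7 + 2.20 = 61.25 kΩ.
Voltage divider: V = V_CC · (2.200 / 61.25) = 14.7 × 0.03592 = 0.5280 V.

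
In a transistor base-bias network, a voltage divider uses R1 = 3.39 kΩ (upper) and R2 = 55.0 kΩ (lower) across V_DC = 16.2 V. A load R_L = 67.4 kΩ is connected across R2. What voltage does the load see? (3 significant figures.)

V_out ≈ 14.6 V

The load sits in parallel with R2, giving an effective lower resistance R2' = R2·R_L/(R2+R_L) = 30.29 kΩ.
Voltage divider with the loaded lower leg: V_out = 16.2 × 30.29/(3.39 + 30.29) = 16.2 × 0.8993 = 14.57 V.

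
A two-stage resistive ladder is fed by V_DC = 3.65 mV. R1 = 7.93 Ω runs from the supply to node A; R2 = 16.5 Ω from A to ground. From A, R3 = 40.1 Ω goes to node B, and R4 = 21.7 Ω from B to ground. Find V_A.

V_A ≈ 2.27 mV

Looking into the second stage from A: R3 + R4 = 61.80 Ω appears in parallel with R2.
R2 ‖ (R3+R4) = 13.02 Ω.
So V_A = 3.65 × 0.6215 = 2.269 mV.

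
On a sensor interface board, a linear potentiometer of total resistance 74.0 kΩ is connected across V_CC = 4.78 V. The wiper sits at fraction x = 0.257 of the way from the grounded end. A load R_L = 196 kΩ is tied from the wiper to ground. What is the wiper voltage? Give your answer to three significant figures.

The pot divides into 54.98 kΩ above the wiper and 19.02 kΩ below.
Lower segment in parallel with the load: 19.02 ‖ 196 = 17.34 kΩ.
Loaded-divider output: V_out = 4.78 × 0.2397 = 1.146 V.

V_out ≈ 1.15 V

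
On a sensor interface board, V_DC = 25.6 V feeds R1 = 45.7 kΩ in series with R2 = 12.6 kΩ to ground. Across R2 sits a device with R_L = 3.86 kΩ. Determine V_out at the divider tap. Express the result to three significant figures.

V_out ≈ 1.55 V

R2 ‖ R_L = (12.6 × 3.86)/(12.6 + 3.86) = 2.955 kΩ.
Now apply the divider: V_out = 25.6 × 0.06073 = 1.555 V.
(Unloaded it would be 5.53 V; the load pulls it down.)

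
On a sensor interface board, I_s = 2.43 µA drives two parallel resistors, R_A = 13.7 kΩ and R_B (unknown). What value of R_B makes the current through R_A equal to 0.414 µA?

In a two-way split, I_A/I_s = R_B/(R_A + R_B).
With f = 0.1704, R_B = R_A · f/(1−f) = 13.7 × 0.2054 = 2.813 kΩ.

R_B ≈ 2.81 kΩ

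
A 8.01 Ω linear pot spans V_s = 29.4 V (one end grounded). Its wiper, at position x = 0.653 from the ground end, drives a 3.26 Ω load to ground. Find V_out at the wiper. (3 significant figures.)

V_out ≈ 12.3 V

The pot divides into 2.779 Ω above the wiper and 5.231 Ω below.
Lower segment in parallel with the load: 5.231 ‖ 3.26 = 2.008 Ω.
Then V_out = V_s · 2.008/(2.779 + 2.008) = 12.33 V.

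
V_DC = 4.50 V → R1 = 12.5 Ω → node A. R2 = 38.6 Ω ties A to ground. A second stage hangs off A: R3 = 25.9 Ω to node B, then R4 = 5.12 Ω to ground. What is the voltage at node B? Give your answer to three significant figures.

V_B ≈ 0.430 V

The second stage (R3 + R4 = 31.02 Ω) loads node A in parallel with R2.
R2 ‖ (R3+R4) = 17.20 Ω.
First divider: V_A = V_DC · 17.20/(12.5 + 17.20) = 2.606 V.
V_B = V_A × 0.1651 = 0.4301 V.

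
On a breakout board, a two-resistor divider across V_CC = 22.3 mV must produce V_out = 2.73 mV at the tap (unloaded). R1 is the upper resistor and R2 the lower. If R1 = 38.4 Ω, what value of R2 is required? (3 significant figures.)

R2 ≈ 5.36 Ω

V_out/V_CC = R2/(R1+R2) = 0.1224.
So R2 = R1 · V_out/(V_CC − V_out) = 38.4 × 2.73/(22.3 − 2.73) = 38.4 × 0.1395 = 5.357 Ω.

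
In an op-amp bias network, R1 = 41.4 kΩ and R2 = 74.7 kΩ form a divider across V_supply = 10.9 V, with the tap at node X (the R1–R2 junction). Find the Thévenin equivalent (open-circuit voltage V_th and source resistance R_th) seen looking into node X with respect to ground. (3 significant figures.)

V_th ≈ 7.01 V, R_th ≈ 26.6 kΩ

V_th is the unloaded tap voltage: V_supply · R2/(R1+R2) = 10.9 × 0.6434 = 7.013 V.
Zeroing V_supply shorts the top of R1 to ground, so R_th = R1 ‖ R2 = 26.64 kΩ.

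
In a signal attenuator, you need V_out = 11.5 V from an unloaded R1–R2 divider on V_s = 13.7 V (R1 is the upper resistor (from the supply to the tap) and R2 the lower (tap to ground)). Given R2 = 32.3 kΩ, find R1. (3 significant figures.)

V_out/V_s = R2/(R1+R2) = 0.8394.
R1 = R2·(1/k − 1) = 32.3 × 0.1913 = 6.179 kΩ.

R1 ≈ 6.18 kΩ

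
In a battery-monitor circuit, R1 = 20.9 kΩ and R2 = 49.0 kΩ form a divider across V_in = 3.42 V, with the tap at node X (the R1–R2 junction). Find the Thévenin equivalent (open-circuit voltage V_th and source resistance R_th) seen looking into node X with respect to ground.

Open-circuit (no load on X): V_th = V_in · R2/(R1 + R2) = 3.42 × 49.0/(20.90 + 49.0) = 2.397 V.
With V_in suppressed (replaced by a short), R_th = R1 ‖ R2 = (20.90 × 49.0)/(20.90 + 49.0) = 14.65 kΩ.

V_th ≈ 2.40 V, R_th ≈ 14.7 kΩ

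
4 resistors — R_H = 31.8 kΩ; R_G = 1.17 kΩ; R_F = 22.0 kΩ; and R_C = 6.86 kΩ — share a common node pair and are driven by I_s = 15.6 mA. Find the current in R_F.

I ≈ 0.658 mA

Conductances: ΣG = 1/31.8 + 1/1.17 + 1/22.0 + 1/6.86 = 1.077 (1/kΩ).
R_F takes the fraction G_k/ΣG = 0.04545/1.077 = 0.04219, so I = 15.6 × 0.04219 = 0.6582 mA.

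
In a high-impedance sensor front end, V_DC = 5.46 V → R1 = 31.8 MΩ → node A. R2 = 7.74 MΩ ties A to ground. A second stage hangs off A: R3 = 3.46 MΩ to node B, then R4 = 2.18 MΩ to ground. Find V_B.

V_B ≈ 0.196 V

The second stage (R3 + R4 = 5.640 MΩ) loads node A in parallel with R2.
Effective lower resistance at A: R2 ‖ 5.640 = 3.263 MΩ.
So V_A = 5.46 × 0.09305 = 0.5081 V.
Stage 2 is unloaded, so V_B = V_A · R4/(R3+R4) = 0.5081 × 2.18/5.640 = 0.1964 V.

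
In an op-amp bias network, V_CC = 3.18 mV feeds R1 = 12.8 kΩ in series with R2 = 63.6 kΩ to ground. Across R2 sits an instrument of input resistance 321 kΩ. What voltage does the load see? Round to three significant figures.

V_out ≈ 2.56 mV

First combine the lower leg with the load: R2 ‖ R_L = 53.08 kΩ.
Voltage divider with the loaded lower leg: V_out = 3.18 × 53.08/(12.8 + 53.08) = 3.18 × 0.8057 = 2.562 mV.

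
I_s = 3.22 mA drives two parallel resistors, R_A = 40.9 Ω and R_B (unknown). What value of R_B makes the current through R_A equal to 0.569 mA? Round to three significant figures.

Two-branch current divider: I_A = I_s · R_B/(R_A + R_B).
With f = 0.1767, R_B = R_A · f/(1−f) = 40.9 × 0.2146 = 8.779 Ω.

R_B ≈ 8.78 Ω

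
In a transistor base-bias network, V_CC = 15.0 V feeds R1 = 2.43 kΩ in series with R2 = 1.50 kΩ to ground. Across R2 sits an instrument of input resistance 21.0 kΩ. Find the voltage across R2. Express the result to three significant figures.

V_out ≈ 5.48 V

R2 ‖ R_L = (1.50 × 21.0)/(1.50 + 21.0) = 1.400 kΩ.
Then V_out = V_CC · R2'/(R1 + R2') = 15.0 × 1.400/3.830 = 5.483 V.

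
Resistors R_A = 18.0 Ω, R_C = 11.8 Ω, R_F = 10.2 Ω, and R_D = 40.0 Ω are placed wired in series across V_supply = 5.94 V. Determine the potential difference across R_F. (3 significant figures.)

V ≈ 0.757 V

Total series resistance ΣR = 18.0 + 11.8 + 10.2 + 40.0 = 80.00 Ω.
V = V_supply · R/ΣR = 5.94 × 0.1275 = 0.7573 V.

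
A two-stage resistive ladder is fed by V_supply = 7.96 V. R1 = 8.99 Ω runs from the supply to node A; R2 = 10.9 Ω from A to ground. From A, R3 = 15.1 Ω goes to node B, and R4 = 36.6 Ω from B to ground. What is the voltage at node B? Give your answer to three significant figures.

V_B ≈ 2.82 V

Looking into the second stage from A: R3 + R4 = 51.70 Ω appears in parallel with R2.
R2 ‖ (R3+R4) = 9.002 Ω.
So V_A = 7.96 × 0.5003 = 3.983 V.
V_B = V_A × 0.7079 = 2.819 V.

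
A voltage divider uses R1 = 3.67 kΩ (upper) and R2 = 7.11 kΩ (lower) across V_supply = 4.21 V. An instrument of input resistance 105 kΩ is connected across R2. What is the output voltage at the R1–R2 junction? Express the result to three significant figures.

V_out ≈ 2.71 V

First combine the lower leg with the load: R2 ‖ R_L = 6.659 kΩ.
Then V_out = V_supply · R2'/(R1 + R2') = 4.21 × 6.659/10.33 = 2.714 V.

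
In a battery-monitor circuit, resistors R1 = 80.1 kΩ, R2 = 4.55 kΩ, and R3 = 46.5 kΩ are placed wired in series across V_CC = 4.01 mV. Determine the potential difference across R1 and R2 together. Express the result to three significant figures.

V ≈ 2.59 mV

Total series resistance ΣR = 80.1 + 4.55 + 46.5 = 131.2 kΩ.
R_{R1..R2} = 80.1 + 4.55 = 84.65 kΩ.
V = V_CC · R/ΣR = 4.01 × 0.6454 = 2.588 mV.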